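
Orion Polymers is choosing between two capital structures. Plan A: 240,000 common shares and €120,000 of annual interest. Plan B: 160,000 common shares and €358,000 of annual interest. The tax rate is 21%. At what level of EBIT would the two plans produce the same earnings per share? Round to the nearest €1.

€834,000

Set EPS_A = EPS_B: (EBIT − €120,000)(1 − 0.21) ÷ 240,000 = (EBIT − €358,000)(1 − 0.21) ÷ 160,000.
Cancelling (1 − t) and cross-multiplying: 160,000·(EBIT − 120,000) = 240,000·(EBIT − 358,000).
EBIT × (240,000 − 160,000) = 358,000 × 240,000 − 120,000 × 160,000 = 66,720,000,000, so EBIT = 66,720,000,000 ÷ 80,000 = 834,000.00.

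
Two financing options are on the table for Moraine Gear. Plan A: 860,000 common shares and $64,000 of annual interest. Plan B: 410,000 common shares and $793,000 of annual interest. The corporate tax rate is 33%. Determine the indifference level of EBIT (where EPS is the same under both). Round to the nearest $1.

At indifference, (EBIT − 64,000)(1 − t)/860,000 = (EBIT − 793,000)(1 − t)/410,000.
Cancelling (1 − t) and cross-multiplying: 410,000·(EBIT − 64,000) = 860,000·(EBIT − 793,000).
Solving, EBIT = (793,000·860,000 − 64,000·410,000) / (860,000 − 410,000) = 655,740,000,000 / 450,000 = 1,457,200.00.

$1,457,200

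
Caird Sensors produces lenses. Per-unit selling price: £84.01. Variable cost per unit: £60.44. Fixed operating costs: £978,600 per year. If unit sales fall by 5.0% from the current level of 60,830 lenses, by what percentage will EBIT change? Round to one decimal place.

Total contribution margin = 60,830 × £23.57 = £1,433,763.10.
EBIT = £1,433,763.10 − £978,600 = £455,163.10.
So DOL = total CM / EBIT = £1,433,763.10 / £455,163.10 = 3.1500.
%ΔEBIT = DOL × %ΔSales = 3.1500 × -5.0% = -15.7%.

-15.7%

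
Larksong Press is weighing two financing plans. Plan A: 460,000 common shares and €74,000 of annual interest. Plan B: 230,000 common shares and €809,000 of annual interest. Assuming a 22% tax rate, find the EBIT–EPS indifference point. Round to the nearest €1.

€1,544,000

At indifference, (EBIT − 74,000)(1 − t)/460,000 = (EBIT − 809,000)(1 − t)/230,000.
The (1 − t) factor cancels: (EBIT − 74,000) × 230,000 = (EBIT − 809,000) × 460,000.
Solving, EBIT = (809,000·460,000 − 74,000·230,000) / (460,000 − 230,000) = 355,120,000,000 / 230,000 = 1,544,000.00.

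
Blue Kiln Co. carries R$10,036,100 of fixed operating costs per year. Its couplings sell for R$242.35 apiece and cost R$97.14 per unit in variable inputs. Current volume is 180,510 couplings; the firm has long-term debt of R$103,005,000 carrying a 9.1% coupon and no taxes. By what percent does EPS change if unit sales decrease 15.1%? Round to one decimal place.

-58.2%

Total contribution margin = 180,510 × R$145.21 = R$26,211,857.10.
EBIT = R$26,211,857.10 − R$10,036,100 = R$16,175,757.10.
After interest of R$9,373,455.00, pre-tax earnings = R$6,802,302.10.
DCL = total CM / (EBIT − I) = R$26,211,857.10 / R$6,802,302.10 = 3.8534.
%ΔEPS = DCL × %ΔSales = 3.8534 × -15.1% = -58.2%.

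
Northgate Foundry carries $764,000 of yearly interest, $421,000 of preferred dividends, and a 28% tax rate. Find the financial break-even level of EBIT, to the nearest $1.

Grossing the preferred dividend up to pre-tax terms: $421,000 / (1 − 0.28) = $584,722.22.
Financial break-even EBIT = interest + D_p ÷ (1 − t) = $764,000 + $584,722.22 = $1,348,722.22.

$1,348,722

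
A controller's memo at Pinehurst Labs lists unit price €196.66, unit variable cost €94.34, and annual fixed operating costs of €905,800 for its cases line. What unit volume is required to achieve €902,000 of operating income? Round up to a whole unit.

Unit CM = price − variable cost = €196.66 − €94.34 = €102.32.
Units = (FC + target) / CM = (€905,800 + €902,000) / €102.32 = 17,668.10, so 17,669 cases.

17,669 cases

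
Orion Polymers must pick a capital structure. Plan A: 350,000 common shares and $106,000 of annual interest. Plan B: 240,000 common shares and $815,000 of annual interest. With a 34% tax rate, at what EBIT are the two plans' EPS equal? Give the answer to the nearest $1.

At indifference, (EBIT − 106,000)(1 − t)/350,000 = (EBIT − 815,000)(1 − t)/240,000.
Cancelling (1 − t) and cross-multiplying: 240,000·(EBIT − 106,000) = 350,000·(EBIT − 815,000).
Solving, EBIT = (815,000·350,000 − 106,000·240,000) / (350,000 − 240,000) = 259,810,000,000 / 110,000 = 2,361,909.09.

$2,361,909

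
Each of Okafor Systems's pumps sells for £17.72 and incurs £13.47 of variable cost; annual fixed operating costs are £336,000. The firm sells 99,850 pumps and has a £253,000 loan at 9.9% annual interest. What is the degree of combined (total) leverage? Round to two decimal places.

At 99,850 units, contribution = 99,850 × £4.25 = £424,362.50.
Operating income = contribution − fixed costs = £424,362.50 − £336,000 = £88,362.50. Interest = £25,047.00, so EBIT − I = £63,315.50.
Degree of total leverage = total CM / (EBIT − interest) = £424,362.50 / £63,315.50 = 6.7023.

6.70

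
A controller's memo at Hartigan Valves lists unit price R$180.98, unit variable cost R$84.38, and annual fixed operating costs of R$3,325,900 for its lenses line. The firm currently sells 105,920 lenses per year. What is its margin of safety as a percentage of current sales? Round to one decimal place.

Unit CM = price − variable cost = R$180.98 − R$84.38 = R$96.60. Break-even units = R$3,325,900 ÷ R$96.60 = 34,429.61; break-even revenue = 34,429.61 × R$180.98 = R$6,231,070.21.
Current sales = 105,920 × R$180.98 = R$19,169,401.60.
Margin of safety = (R$19,169,401.60 − R$6,231,070.21) ÷ R$19,169,401.60 = 67.5%.

67.5%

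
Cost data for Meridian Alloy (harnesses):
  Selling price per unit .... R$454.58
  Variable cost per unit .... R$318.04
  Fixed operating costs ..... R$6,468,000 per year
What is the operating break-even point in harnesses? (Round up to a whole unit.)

Unit CM = price − variable cost = R$454.58 − R$318.04 = R$136.54.
Units to break even: R$6,468,000 ÷ R$136.54 = 47,370.73, rounded up to 47,371.

47,371 harnesses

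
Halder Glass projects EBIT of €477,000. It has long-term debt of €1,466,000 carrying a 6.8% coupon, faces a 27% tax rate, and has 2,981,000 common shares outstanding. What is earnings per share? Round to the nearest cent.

€0.09

Pre-tax income = €477,000 − €99,688.00 = €377,312.00.
After tax at 27%: net income = €377,312.00 × 0.73 = €275,437.76.
EPS = €275,437.76 ÷ 2,981,000 = €0.09.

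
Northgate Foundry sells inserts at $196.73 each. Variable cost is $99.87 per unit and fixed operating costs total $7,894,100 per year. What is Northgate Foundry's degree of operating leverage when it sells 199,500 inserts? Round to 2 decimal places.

1.69

Contribution at this volume is 199,500 × $96.86 = $19,323,570.00.
Operating income = contribution − fixed costs = $19,323,570.00 − $7,894,100 = $11,429,470.00.
So DOL = total CM / EBIT = $19,323,570.00 / $11,429,470.00 = 1.6907.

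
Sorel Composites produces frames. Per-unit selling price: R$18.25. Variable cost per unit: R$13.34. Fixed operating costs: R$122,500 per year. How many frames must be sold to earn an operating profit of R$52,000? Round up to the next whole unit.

35,540 frames

Contribution margin per unit = R$18.25 − R$13.34 = R$4.91.
Required volume = (fixed costs + target profit) ÷ CM = (R$122,500 + R$52,000) ÷ R$4.91 = 35,539.71, so 35,540 frames.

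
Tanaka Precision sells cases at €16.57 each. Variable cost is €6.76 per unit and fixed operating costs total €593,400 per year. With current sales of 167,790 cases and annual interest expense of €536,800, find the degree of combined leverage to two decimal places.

Total contribution margin = 167,790 × €9.81 = €1,646,019.90.
Subtracting fixed costs: EBIT = €1,646,019.90 − €593,400 = €1,052,619.90. Interest = €536,800.00, so EBIT − I = €515,819.90.
DCL = contribution ÷ (EBIT − I) = €1,646,019.90 ÷ €515,819.90 = 3.1911.

3.19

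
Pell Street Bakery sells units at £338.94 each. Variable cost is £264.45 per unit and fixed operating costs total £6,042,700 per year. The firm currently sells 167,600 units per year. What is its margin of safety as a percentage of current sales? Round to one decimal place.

Contribution margin per unit = £338.94 − £264.45 = £74.49. Break-even units = £6,042,700 ÷ £74.49 = 81,120.96; break-even revenue = 81,120.96 × £338.94 = £27,495,136.77.
Actual sales revenue = 167,600 × £338.94 = £56,806,344.00.
Margin of safety = (£56,806,344.00 − £27,495,136.77) ÷ £56,806,344.00 = 51.6%.

51.6%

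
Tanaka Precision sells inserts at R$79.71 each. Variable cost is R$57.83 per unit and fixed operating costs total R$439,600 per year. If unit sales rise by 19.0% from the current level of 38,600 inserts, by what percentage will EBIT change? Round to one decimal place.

+39.6%

Contribution at this volume is 38,600 × R$21.88 = R$844,568.00.
Operating income = contribution − fixed costs = R$844,568.00 − R$439,600 = R$404,968.00.
DOL = contribution ÷ EBIT = R$844,568.00 ÷ R$404,968.00 = 2.0855.
Operating income changes by 2.0855 × +19.0% = +39.6%.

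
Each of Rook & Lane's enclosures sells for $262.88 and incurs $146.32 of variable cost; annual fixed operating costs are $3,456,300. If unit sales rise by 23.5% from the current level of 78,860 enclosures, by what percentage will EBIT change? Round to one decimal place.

At 78,860 units, contribution = 78,860 × $116.56 = $9,191,921.60.
Operating income = contribution − fixed costs = $9,191,921.60 − $3,456,300 = $5,735,621.60.
Degree of operating leverage = $9,191,921.60 / $5,735,621.60 = 1.6026.
Operating income changes by 1.6026 × +23.5% = +37.7%.

+37.7%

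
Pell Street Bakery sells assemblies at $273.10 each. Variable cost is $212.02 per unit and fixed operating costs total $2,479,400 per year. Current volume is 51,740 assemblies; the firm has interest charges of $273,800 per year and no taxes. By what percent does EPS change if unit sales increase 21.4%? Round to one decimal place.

Total contribution margin = 51,740 × $61.08 = $3,160,279.20.
Subtracting fixed costs: EBIT = $3,160,279.20 − $2,479,400 = $680,879.20.
Interest = $273,800.00, so EBIT − I = $407,079.20.
DCL = total CM / (EBIT − I) = $3,160,279.20 / $407,079.20 = 7.7633.
%ΔEPS = DCL × %ΔSales = 7.7633 × +21.4% = +166.1%.

+166.1%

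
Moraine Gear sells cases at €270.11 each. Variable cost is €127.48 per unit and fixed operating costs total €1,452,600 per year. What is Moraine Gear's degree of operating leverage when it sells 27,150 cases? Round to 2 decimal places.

1.60

At 27,150 units, contribution = 27,150 × €142.63 = €3,872,404.50.
Subtracting fixed costs: EBIT = €3,872,404.50 − €1,452,600 = €2,419,804.50.
DOL = contribution ÷ EBIT = €3,872,404.50 ÷ €2,419,804.50 = 1.6003.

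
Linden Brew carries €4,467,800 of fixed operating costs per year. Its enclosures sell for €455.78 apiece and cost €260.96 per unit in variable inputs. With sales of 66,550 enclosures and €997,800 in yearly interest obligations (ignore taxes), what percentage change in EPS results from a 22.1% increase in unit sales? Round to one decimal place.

Total contribution margin = 66,550 × €194.82 = €12,965,271.00.
Operating income = contribution − fixed costs = €12,965,271.00 − €4,467,800 = €8,497,471.00.
Interest = €997,800.00, so EBIT − I = €7,499,671.00.
DCL = total CM / (EBIT − I) = €12,965,271.00 / €7,499,671.00 = 1.7288.
%ΔEPS = DCL × %ΔSales = 1.7288 × +22.1% = +38.2%.

+38.2%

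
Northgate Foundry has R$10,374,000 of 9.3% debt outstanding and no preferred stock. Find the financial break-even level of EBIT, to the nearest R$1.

Annual interest = 9.3% × R$10,374,000 = R$964,782.00.
With no preferred dividends, EPS = 0 when EBIT exactly covers interest, so the financial break-even EBIT is R$964,782.00.

R$964,782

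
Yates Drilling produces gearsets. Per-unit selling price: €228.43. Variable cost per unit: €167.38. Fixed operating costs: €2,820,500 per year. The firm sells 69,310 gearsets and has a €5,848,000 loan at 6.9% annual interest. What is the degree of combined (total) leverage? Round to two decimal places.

At 69,310 units, contribution = 69,310 × €61.05 = €4,231,375.50.
Subtracting fixed costs: EBIT = €4,231,375.50 − €2,820,500 = €1,410,875.50. Interest = €403,512.00.
DOL = €4,231,375.50 ÷ €1,410,875.50 = 2.9991; DFL = €1,410,875.50 ÷ €1,007,363.50 = 1.4006.
Combined leverage = 2.9991 × 1.4006 = 4.2005.

4.20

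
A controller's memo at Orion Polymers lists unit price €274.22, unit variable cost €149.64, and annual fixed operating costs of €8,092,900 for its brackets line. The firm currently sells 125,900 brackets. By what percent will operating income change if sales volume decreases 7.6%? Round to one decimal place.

-15.7%

At 125,900 units, contribution = 125,900 × €124.58 = €15,684,622.00.
EBIT = €15,684,622.00 − €8,092,900 = €7,591,722.00.
Degree of operating leverage = €15,684,622.00 / €7,591,722.00 = 2.0660.
So EBIT moves 2.0660 × (-7.6%) = -15.7%.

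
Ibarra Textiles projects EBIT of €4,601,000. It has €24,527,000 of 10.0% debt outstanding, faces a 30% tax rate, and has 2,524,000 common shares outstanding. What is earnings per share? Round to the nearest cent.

Pre-tax income = €4,601,000 − €2,452,700.00 = €2,148,300.00.
After tax at 30%: net income = €2,148,300.00 × 0.70 = €1,503,810.00.
Per share: €1,503,810.00 / 2,524,000 shares = €0.60.

€0.60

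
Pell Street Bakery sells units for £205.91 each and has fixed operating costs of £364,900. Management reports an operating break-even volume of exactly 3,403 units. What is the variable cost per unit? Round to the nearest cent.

At break-even, FC = Q × (P − VC), so P − VC = £364,900 ÷ 3,403 = £107.2289.
Hence VC = price − CM = £205.91 − £107.2289 = £98.68.

£98.68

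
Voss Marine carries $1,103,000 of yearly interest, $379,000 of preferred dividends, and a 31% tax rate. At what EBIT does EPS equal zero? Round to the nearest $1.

$1,652,275

Grossing the preferred dividend up to pre-tax terms: $379,000 / (1 − 0.31) = $549,275.36.
EPS = 0 when EBIT covers interest plus the pre-tax preferred burden: $1,103,000 + $549,275.36 = $1,652,275.36.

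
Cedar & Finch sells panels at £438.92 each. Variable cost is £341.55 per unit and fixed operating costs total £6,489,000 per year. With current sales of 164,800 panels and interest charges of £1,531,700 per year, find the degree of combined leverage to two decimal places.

2.00

At 164,800 units, contribution = 164,800 × £97.37 = £16,046,576.00.
Operating income = contribution − fixed costs = £16,046,576.00 − £6,489,000 = £9,557,576.00. Interest = £1,531,700.00, so EBIT − I = £8,025,876.00.
DCL = contribution ÷ (EBIT − I) = £16,046,576.00 ÷ £8,025,876.00 = 1.9994.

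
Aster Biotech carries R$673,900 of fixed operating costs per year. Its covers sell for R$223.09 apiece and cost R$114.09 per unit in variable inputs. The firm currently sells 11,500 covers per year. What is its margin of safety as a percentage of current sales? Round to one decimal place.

Each unit contributes R$223.09 − R$114.09 = R$109.00. Break-even units = R$673,900 ÷ R$109.00 = 6,182.57; break-even revenue = 6,182.57 × R$223.09 = R$1,379,269.28.
Actual sales revenue = 11,500 × R$223.09 = R$2,565,535.00.
Margin of safety = (R$2,565,535.00 − R$1,379,269.28) ÷ R$2,565,535.00 = 46.2%.

46.2%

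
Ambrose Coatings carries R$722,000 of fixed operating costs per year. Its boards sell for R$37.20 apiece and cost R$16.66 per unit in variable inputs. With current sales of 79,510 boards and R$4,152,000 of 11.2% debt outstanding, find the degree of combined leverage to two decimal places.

Contribution at this volume is 79,510 × R$20.54 = R$1,633,135.40.
EBIT = R$1,633,135.40 − R$722,000 = R$911,135.40. Interest = R$465,024.00.
DOL = R$1,633,135.40 ÷ R$911,135.40 = 1.7924; DFL = R$911,135.40 ÷ R$446,111.40 = 2.0424.
Combined leverage = 1.7924 × 2.0424 = 3.6608.

3.66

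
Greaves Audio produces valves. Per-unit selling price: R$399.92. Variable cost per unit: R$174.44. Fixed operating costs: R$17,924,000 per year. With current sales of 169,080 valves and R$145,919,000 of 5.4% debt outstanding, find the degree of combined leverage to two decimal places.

At 169,080 units, contribution = 169,080 × R$225.48 = R$38,124,158.40.
Subtracting fixed costs: EBIT = R$38,124,158.40 − R$17,924,000 = R$20,200,158.40. Interest = R$7,879,626.00.
DOL = R$38,124,158.40 ÷ R$20,200,158.40 = 1.8873; DFL = R$20,200,158.40 ÷ R$12,320,532.40 = 1.6396.
DCL = DOL × DFL = 1.8873 × 1.6396 = 3.0944.

3.09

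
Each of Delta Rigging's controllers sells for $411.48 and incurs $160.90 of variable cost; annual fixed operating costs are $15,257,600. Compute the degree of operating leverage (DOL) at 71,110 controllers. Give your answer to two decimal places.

6.96

At 71,110 units, contribution = 71,110 × $250.58 = $17,818,743.80.
Subtracting fixed costs: EBIT = $17,818,743.80 − $15,257,600 = $2,561,143.80.
DOL = contribution ÷ EBIT = $17,818,743.80 ÷ $2,561,143.80 = 6.9573.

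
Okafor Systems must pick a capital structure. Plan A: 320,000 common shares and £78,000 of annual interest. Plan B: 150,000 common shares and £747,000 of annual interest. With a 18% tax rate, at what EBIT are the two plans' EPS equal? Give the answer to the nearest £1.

£1,337,294

At indifference, (EBIT − 78,000)(1 − t)/320,000 = (EBIT − 747,000)(1 − t)/150,000.
Cancelling (1 − t) and cross-multiplying: 150,000·(EBIT − 78,000) = 320,000·(EBIT − 747,000).
EBIT × (320,000 − 150,000) = 747,000 × 320,000 − 78,000 × 150,000 = 227,340,000,000, so EBIT = 227,340,000,000 ÷ 170,000 = 1,337,294.12.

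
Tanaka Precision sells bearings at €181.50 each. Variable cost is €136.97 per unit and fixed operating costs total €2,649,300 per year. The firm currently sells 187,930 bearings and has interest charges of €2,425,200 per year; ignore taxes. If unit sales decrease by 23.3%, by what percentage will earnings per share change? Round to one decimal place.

Total contribution margin = 187,930 × €44.53 = €8,368,522.90.
Operating income = contribution − fixed costs = €8,368,522.90 − €2,649,300 = €5,719,222.90.
After interest of €2,425,200.00, pre-tax earnings = €3,294,022.90.
Degree of combined leverage = contribution ÷ (EBIT − I) = €8,368,522.90 ÷ €3,294,022.90 = 2.5405.
EPS therefore changes by 2.5405 × (-23.3%) = -59.2%.

-59.2%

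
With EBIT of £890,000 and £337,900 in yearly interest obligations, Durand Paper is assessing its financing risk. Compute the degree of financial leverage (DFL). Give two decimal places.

1.61

Annual interest charges come to £337,900.00.
Degree of financial leverage = EBIT / (EBIT − interest) = £890,000 / £552,100.00 = 1.6120.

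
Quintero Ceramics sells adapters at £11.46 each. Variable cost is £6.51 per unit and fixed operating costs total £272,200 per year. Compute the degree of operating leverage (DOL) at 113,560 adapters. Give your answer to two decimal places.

At 113,560 units, contribution = 113,560 × £4.95 = £562,122.00.
Operating income = contribution − fixed costs = £562,122.00 − £272,200 = £289,922.00.
DOL = contribution ÷ EBIT = £562,122.00 ÷ £289,922.00 = 1.9389.

1.94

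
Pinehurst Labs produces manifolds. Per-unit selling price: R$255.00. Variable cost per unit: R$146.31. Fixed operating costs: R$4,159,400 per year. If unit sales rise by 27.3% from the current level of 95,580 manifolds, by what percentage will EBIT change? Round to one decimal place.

Total contribution margin = 95,580 × R$108.69 = R$10,388,590.20.
Subtracting fixed costs: EBIT = R$10,388,590.20 − R$4,159,400 = R$6,229,190.20.
DOL = contribution ÷ EBIT = R$10,388,590.20 ÷ R$6,229,190.20 = 1.6677.
Operating income changes by 1.6677 × +27.3% = +45.5%.

+45.5%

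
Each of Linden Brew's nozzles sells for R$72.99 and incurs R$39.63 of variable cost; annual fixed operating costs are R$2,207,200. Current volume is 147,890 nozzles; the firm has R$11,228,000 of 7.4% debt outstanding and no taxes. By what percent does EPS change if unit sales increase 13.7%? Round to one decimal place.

+35.7%

Contribution at this volume is 147,890 × R$33.36 = R$4,933,610.40.
EBIT = R$4,933,610.40 − R$2,207,200 = R$2,726,410.40.
Interest = R$830,872.00, so EBIT − I = R$1,895,538.40.
Degree of combined leverage = contribution ÷ (EBIT − I) = R$4,933,610.40 ÷ R$1,895,538.40 = 2.6027.
EPS therefore changes by 2.6027 × (+13.7%) = +35.7%.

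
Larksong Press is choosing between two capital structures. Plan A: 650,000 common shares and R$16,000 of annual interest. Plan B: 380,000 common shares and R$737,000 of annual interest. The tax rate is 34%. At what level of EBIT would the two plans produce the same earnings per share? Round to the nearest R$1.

At indifference, (EBIT − 16,000)(1 − t)/650,000 = (EBIT − 737,000)(1 − t)/380,000.
The (1 − t) factor cancels: (EBIT − 16,000) × 380,000 = (EBIT − 737,000) × 650,000.
Solving, EBIT = (737,000·650,000 − 16,000·380,000) / (650,000 − 380,000) = 472,970,000,000 / 270,000 = 1,751,740.74.

R$1,751,741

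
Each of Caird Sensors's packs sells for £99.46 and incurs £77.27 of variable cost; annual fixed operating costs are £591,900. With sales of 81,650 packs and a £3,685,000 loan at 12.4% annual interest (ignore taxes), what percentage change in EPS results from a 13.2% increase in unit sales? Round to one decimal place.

At 81,650 units, contribution = 81,650 × £22.19 = £1,811,813.50.
Operating income = contribution − fixed costs = £1,811,813.50 − £591,900 = £1,219,913.50.
Interest = £456,940.00, so EBIT − I = £762,973.50.
Degree of combined leverage = contribution ÷ (EBIT − I) = £1,811,813.50 ÷ £762,973.50 = 2.3747.
%ΔEPS = DCL × %ΔSales = 2.3747 × +13.2% = +31.3%.

+31.3%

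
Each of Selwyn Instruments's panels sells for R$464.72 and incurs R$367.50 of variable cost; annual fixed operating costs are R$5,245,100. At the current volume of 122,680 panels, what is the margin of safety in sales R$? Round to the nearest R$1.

Contribution margin per unit = R$464.72 − R$367.50 = R$97.22. Break-even units = R$5,245,100 ÷ R$97.22 = 53,950.83; break-even revenue = 53,950.83 × R$464.72 = R$25,072,031.19.
Actual sales revenue = 122,680 × R$464.72 = R$57,011,849.60.
Margin of safety = R$57,011,849.60 − R$25,072,031.19 = R$31,939,818.

R$31,939,818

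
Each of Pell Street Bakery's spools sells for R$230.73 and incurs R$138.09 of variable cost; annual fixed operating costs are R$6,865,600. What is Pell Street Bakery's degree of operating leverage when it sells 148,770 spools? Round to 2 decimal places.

Total contribution margin = 148,770 × R$92.64 = R$13,782,052.80.
Subtracting fixed costs: EBIT = R$13,782,052.80 − R$6,865,600 = R$6,916,452.80.
Degree of operating leverage = R$13,782,052.80 / R$6,916,452.80 = 1.9926.

1.99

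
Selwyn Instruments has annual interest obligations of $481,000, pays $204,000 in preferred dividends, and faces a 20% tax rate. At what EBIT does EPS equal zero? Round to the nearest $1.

Preferred dividends are paid after tax, so their pre-tax equivalent is $204,000 ÷ (1 − 0.20) = $255,000.00.
EPS = 0 when EBIT covers interest plus the pre-tax preferred burden: $481,000 + $255,000.00 = $736,000.00.

$736,000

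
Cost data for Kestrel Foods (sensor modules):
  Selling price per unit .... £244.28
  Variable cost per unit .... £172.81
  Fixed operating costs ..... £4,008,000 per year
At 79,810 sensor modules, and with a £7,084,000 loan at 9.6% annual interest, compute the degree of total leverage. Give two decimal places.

5.61

Contribution at this volume is 79,810 × £71.47 = £5,704,020.70.
Subtracting fixed costs: EBIT = £5,704,020.70 − £4,008,000 = £1,696,020.70. Interest = £680,064.00, so EBIT − I = £1,015,956.70.
DCL = contribution ÷ (EBIT − I) = £5,704,020.70 ÷ £1,015,956.70 = 5.6144.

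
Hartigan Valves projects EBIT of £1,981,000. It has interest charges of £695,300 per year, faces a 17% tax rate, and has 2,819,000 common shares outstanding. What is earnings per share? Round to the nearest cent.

£0.38

Pre-tax income = £1,981,000 − £695,300.00 = £1,285,700.00.
Net income = £1,285,700.00 × (1 − 0.17) = £1,067,131.00.
EPS = £1,067,131.00 ÷ 2,819,000 = £0.38.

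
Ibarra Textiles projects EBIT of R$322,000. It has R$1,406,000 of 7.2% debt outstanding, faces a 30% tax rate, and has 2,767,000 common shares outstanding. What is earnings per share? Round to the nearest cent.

R$0.06

Interest = R$101,232.00, so EBT = R$322,000 − R$101,232.00 = R$220,768.00.
After tax at 30%: net income = R$220,768.00 × 0.70 = R$154,537.60.
EPS = R$154,537.60 ÷ 2,767,000 = R$0.06.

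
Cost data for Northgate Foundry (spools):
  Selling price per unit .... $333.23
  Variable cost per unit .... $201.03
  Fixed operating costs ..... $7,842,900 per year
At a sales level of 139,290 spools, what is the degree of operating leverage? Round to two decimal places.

At 139,290 units, contribution = 139,290 × $132.20 = $18,414,138.00.
Subtracting fixed costs: EBIT = $18,414,138.00 − $7,842,900 = $10,571,238.00.
DOL = contribution ÷ EBIT = $18,414,138.00 ÷ $10,571,238.00 = 1.7419.

1.74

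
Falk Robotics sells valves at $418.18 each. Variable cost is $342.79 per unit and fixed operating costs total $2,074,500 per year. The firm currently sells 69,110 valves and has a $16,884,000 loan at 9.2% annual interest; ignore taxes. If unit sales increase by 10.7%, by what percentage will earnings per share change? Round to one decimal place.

At 69,110 units, contribution = 69,110 × $75.39 = $5,210,202.90.
Operating income = contribution − fixed costs = $5,210,202.90 − $2,074,500 = $3,135,702.90.
After interest of $1,553,328.00, pre-tax earnings = $1,582,374.90.
Degree of combined leverage = contribution ÷ (EBIT − I) = $5,210,202.90 ÷ $1,582,374.90 = 3.2926.
EPS therefore changes by 3.2926 × (+10.7%) = +35.2%.

+35.2%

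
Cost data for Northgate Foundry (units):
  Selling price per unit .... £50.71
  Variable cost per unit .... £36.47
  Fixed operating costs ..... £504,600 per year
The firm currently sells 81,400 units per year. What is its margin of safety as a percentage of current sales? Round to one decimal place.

56.5%

Each unit contributes £50.71 − £36.47 = £14.24. Break-even units = £504,600 ÷ £14.24 = 35,435.39; break-even revenue = 35,435.39 × £50.71 = £1,796,928.79.
Current sales = 81,400 × £50.71 = £4,127,794.00.
Margin of safety = (£4,127,794.00 − £1,796,928.79) ÷ £4,127,794.00 = 56.5%.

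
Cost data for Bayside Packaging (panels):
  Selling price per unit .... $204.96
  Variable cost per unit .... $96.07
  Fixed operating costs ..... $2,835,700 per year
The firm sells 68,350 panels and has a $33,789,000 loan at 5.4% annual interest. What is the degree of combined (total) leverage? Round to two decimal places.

Total contribution margin = 68,350 × $108.89 = $7,442,631.50.
Subtracting fixed costs: EBIT = $7,442,631.50 − $2,835,700 = $4,606,931.50. Interest = $1,824,606.00.
DOL = $7,442,631.50 ÷ $4,606,931.50 = 1.6155; DFL = $4,606,931.50 ÷ $2,782,325.50 = 1.6558.
DCL = DOL × DFL = 1.6155 × 1.6558 = 2.6749.

2.67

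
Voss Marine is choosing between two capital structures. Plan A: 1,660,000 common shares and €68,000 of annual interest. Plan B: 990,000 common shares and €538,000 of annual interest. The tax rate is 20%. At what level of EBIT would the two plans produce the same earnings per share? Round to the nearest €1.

€1,232,478

Set EPS_A = EPS_B: (EBIT − €68,000)(1 − 0.20) ÷ 1,660,000 = (EBIT − €538,000)(1 − 0.20) ÷ 990,000.
Cancelling (1 − t) and cross-multiplying: 990,000·(EBIT − 68,000) = 1,660,000·(EBIT − 538,000).
EBIT × (1,660,000 − 990,000) = 538,000 × 1,660,000 − 68,000 × 990,000 = 825,760,000,000, so EBIT = 825,760,000,000 ÷ 670,000 = 1,232,477.61.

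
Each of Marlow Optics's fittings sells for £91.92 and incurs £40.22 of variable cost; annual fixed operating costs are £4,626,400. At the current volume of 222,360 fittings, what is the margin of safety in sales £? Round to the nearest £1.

Contribution margin per unit = £91.92 − £40.22 = £51.70. Break-even units = £4,626,400 ÷ £51.70 = 89,485.49; break-even revenue = 89,485.49 × £91.92 = £8,225,506.54.
Current sales = 222,360 × £91.92 = £20,439,331.20.
Margin of safety = £20,439,331.20 − £8,225,506.54 = £12,213,825.

£12,213,825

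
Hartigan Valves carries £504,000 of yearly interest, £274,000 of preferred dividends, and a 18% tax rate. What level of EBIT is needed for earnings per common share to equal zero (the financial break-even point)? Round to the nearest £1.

Preferred dividends are paid after tax, so their pre-tax equivalent is £274,000 ÷ (1 − 0.18) = £334,146.34.
EPS = 0 when EBIT covers interest plus the pre-tax preferred burden: £504,000 + £334,146.34 = £838,146.34.

£838,146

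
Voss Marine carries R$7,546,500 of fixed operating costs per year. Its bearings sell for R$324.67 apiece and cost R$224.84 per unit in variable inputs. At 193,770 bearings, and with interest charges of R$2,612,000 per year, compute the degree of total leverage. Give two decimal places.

At 193,770 units, contribution = 193,770 × R$99.83 = R$19,344,059.10.
EBIT = R$19,344,059.10 − R$7,546,500 = R$11,797,559.10. Interest = R$2,612,000.00, so EBIT − I = R$9,185,559.10.
DCL = contribution ÷ (EBIT − I) = R$19,344,059.10 ÷ R$9,185,559.10 = 2.1059.

2.11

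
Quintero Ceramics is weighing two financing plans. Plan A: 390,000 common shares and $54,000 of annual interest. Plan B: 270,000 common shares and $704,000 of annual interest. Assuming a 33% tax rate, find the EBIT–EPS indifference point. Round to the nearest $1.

$2,166,500

Set EPS_A = EPS_B: (EBIT − $54,000)(1 − 0.33) ÷ 390,000 = (EBIT − $704,000)(1 − 0.33) ÷ 270,000.
Cancelling (1 − t) and cross-multiplying: 270,000·(EBIT − 54,000) = 390,000·(EBIT − 704,000).
EBIT × (390,000 − 270,000) = 704,000 × 390,000 − 54,000 × 270,000 = 259,980,000,000, so EBIT = 259,980,000,000 ÷ 120,000 = 2,166,500.00.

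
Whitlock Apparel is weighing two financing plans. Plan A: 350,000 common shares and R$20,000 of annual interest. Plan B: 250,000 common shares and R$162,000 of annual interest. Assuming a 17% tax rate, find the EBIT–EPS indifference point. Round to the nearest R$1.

Set EPS_A = EPS_B: (EBIT − R$20,000)(1 − 0.17) ÷ 350,000 = (EBIT − R$162,000)(1 − 0.17) ÷ 250,000.
The (1 − t) factor cancels: (EBIT − 20,000) × 250,000 = (EBIT − 162,000) × 350,000.
Solving, EBIT = (162,000·350,000 − 20,000·250,000) / (350,000 − 250,000) = 51,700,000,000 / 100,000 = 517,000.00.

R$517,000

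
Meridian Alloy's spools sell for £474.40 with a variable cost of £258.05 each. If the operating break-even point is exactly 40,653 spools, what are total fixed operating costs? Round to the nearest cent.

£8,795,276.55

Unit CM = price − variable cost = £474.40 − £258.05 = £216.35.
Fixed costs = break-even units × CM = 40,653 × £216.35 = £8,795,276.55.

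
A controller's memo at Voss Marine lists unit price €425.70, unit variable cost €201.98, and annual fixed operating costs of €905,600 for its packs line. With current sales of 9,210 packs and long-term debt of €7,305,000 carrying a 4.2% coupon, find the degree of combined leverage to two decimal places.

At 9,210 units, contribution = 9,210 × €223.72 = €2,060,461.20.
Subtracting fixed costs: EBIT = €2,060,461.20 − €905,600 = €1,154,861.20. Interest = €306,810.00, so EBIT − I = €848,051.20.
DCL = contribution ÷ (EBIT − I) = €2,060,461.20 ÷ €848,051.20 = 2.4296.

2.43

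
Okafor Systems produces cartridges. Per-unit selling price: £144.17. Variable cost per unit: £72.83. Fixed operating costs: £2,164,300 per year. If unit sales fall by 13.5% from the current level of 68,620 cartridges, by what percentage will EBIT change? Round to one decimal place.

-24.2%

Total contribution margin = 68,620 × £71.34 = £4,895,350.80.
Subtracting fixed costs: EBIT = £4,895,350.80 − £2,164,300 = £2,731,050.80.
DOL = contribution ÷ EBIT = £4,895,350.80 ÷ £2,731,050.80 = 1.7925.
So EBIT moves 1.7925 × (-13.5%) = -24.2%.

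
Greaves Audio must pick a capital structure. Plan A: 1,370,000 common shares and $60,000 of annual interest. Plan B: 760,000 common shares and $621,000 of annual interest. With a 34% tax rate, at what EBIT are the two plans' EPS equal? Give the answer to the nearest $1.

At indifference, (EBIT − 60,000)(1 − t)/1,370,000 = (EBIT − 621,000)(1 − t)/760,000.
Cancelling (1 − t) and cross-multiplying: 760,000·(EBIT − 60,000) = 1,370,000·(EBIT − 621,000).
Solving, EBIT = (621,000·1,370,000 − 60,000·760,000) / (1,370,000 − 760,000) = 805,170,000,000 / 610,000 = 1,319,950.82.

$1,319,951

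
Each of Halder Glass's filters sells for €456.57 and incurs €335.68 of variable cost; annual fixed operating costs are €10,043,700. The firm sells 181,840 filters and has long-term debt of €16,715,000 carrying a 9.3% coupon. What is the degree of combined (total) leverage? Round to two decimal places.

2.12

Contribution at this volume is 181,840 × €120.89 = €21,982,637.60.
EBIT = €21,982,637.60 − €10,043,700 = €11,938,937.60. Interest = €1,554,495.00.
DOL = €21,982,637.60 ÷ €11,938,937.60 = 1.8413; DFL = €11,938,937.60 ÷ €10,384,442.60 = 1.1497.
DCL = DOL × DFL = 1.8413 × 1.1497 = 2.1169.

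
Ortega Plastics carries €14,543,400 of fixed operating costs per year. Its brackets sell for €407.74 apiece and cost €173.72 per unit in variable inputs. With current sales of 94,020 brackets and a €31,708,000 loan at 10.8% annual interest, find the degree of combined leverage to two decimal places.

5.45

Total contribution margin = 94,020 × €234.02 = €22,002,560.40.
Subtracting fixed costs: EBIT = €22,002,560.40 − €14,543,400 = €7,459,160.40. Interest = €3,424,464.00.
DOL = €22,002,560.40 ÷ €7,459,160.40 = 2.9497; DFL = €7,459,160.40 ÷ €4,034,696.40 = 1.8488.
Combined leverage = 2.9497 × 1.8488 = 5.4534.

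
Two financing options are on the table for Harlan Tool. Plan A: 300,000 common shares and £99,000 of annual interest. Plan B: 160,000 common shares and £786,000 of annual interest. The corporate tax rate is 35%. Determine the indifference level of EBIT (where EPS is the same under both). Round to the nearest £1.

Set EPS_A = EPS_B: (EBIT − £99,000)(1 − 0.35) ÷ 300,000 = (EBIT − £786,000)(1 − 0.35) ÷ 160,000.
The (1 − t) factor cancels: (EBIT − 99,000) × 160,000 = (EBIT − 786,000) × 300,000.
Solving, EBIT = (786,000·300,000 − 99,000·160,000) / (300,000 − 160,000) = 219,960,000,000 / 140,000 = 1,571,142.86.

£1,571,143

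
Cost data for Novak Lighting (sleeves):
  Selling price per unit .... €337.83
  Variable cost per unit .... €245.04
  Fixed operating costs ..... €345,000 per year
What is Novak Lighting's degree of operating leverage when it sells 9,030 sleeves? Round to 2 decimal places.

At 9,030 units, contribution = 9,030 × €92.79 = €837,893.70.
Subtracting fixed costs: EBIT = €837,893.70 − €345,000 = €492,893.70.
Degree of operating leverage = €837,893.70 / €492,893.70 = 1.6999.

1.70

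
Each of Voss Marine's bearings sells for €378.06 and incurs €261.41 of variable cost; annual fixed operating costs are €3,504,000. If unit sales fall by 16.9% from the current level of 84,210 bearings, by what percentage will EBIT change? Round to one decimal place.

-26.3%

Total contribution margin = 84,210 × €116.65 = €9,823,096.50.
EBIT = €9,823,096.50 − €3,504,000 = €6,319,096.50.
So DOL = total CM / EBIT = €9,823,096.50 / €6,319,096.50 = 1.5545.
So EBIT moves 1.5545 × (-16.9%) = -26.3%.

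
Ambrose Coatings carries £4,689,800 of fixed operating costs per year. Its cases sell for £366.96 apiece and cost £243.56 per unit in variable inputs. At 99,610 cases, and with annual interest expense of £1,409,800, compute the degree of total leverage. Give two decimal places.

1.99

Total contribution margin = 99,610 × £123.40 = £12,291,874.00.
Subtracting fixed costs: EBIT = £12,291,874.00 − £4,689,800 = £7,602,074.00. Interest = £1,409,800.00, so EBIT − I = £6,192,274.00.
DCL = contribution ÷ (EBIT − I) = £12,291,874.00 ÷ £6,192,274.00 = 1.9850.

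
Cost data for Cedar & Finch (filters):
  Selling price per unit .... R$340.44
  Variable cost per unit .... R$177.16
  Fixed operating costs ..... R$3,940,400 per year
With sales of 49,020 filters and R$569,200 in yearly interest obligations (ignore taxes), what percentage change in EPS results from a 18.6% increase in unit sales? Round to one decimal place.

Contribution at this volume is 49,020 × R$163.28 = R$8,003,985.60.
Subtracting fixed costs: EBIT = R$8,003,985.60 − R$3,940,400 = R$4,063,585.60.
Interest = R$569,200.00, so EBIT − I = R$3,494,385.60.
Degree of combined leverage = contribution ÷ (EBIT − I) = R$8,003,985.60 ÷ R$3,494,385.60 = 2.2905.
%ΔEPS = DCL × %ΔSales = 2.2905 × +18.6% = +42.6%.

+42.6%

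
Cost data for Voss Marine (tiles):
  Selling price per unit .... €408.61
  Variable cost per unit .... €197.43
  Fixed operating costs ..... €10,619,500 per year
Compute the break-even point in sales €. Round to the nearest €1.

CM per unit = €408.61 − €197.43 = €211.18; CM ratio = €211.18 / €408.61 = 0.5168.
Break-even revenue = fixed costs × price ÷ CM = €10,619,500 × €408.61 ÷ €211.18 = €20,547,561.

€20,547,561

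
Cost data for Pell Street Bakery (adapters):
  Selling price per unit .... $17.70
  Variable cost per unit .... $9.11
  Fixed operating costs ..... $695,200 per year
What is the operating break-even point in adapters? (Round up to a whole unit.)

Unit CM = price − variable cost = $17.70 − $9.11 = $8.59.
Break-even Q = $695,200 / $8.59 = 80,931.32 → 80,932 adapters.

80,932 adapters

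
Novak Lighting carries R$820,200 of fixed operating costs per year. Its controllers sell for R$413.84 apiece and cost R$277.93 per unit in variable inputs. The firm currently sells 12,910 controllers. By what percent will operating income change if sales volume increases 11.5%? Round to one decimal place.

Contribution at this volume is 12,910 × R$135.91 = R$1,754,598.10.
EBIT = R$1,754,598.10 − R$820,200 = R$934,398.10.
So DOL = total CM / EBIT = R$1,754,598.10 / R$934,398.10 = 1.8778.
So EBIT moves 1.8778 × (+11.5%) = +21.6%.

+21.6%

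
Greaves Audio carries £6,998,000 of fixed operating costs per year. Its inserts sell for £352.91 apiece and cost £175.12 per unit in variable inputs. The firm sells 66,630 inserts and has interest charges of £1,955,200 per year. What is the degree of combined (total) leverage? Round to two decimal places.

Total contribution margin = 66,630 × £177.79 = £11,846,147.70.
Subtracting fixed costs: EBIT = £11,846,147.70 − £6,998,000 = £4,848,147.70. Interest = £1,955,200.00.
DOL = £11,846,147.70 ÷ £4,848,147.70 = 2.4434; DFL = £4,848,147.70 ÷ £2,892,947.70 = 1.6759.
Combined leverage = 2.4434 × 1.6759 = 4.0949.

4.09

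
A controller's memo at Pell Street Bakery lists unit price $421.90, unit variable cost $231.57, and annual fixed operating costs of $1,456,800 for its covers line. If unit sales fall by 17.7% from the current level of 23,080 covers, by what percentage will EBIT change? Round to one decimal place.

Total contribution margin = 23,080 × $190.33 = $4,392,816.40.
EBIT = $4,392,816.40 − $1,456,800 = $2,936,016.40.
DOL = contribution ÷ EBIT = $4,392,816.40 ÷ $2,936,016.40 = 1.4962.
%ΔEBIT = DOL × %ΔSales = 1.4962 × -17.7% = -26.5%.

-26.5%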